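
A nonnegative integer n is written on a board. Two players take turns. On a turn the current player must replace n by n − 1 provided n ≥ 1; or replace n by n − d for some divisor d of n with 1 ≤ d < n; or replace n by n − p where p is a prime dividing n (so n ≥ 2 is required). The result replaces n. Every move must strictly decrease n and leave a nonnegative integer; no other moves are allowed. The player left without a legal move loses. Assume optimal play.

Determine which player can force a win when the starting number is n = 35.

The second player wins.

Positions with no move are L. A position that does have a move is losing for the player to move precisely when every available move leads to a winning position for the opponent. Fill in the labels:
n=0: no move → L
n=1: reaches L-position 0 → W
n=2: reaches L-position 0 → W
n=3: reaches L-position 0 → W
n=4: only reaches 2(W), 3(W), all W → L
n=5: reaches L-position 0 → W
n=6: reaches L-position 4 → W
n=7: reaches L-position 0 → W
n=8: reaches L-position 4 → W
n=9: only reaches 6(W), 8(W), all W → L
n=10: reaches L-position 9 → W
n=11: reaches L-position 0 → W
n=12: reaches L-position 9 → W
n=13: reaches L-position 0 → W
n=14: only reaches 7(W), 12(W), 13(W), all W → L
n=15: reaches L-position 14 → W
n=16: reaches L-position 14 → W
n=17: reaches L-position 0 → W
n=18: reaches L-position 9 → W
n=19: reaches L-position 0 → W
n=20: only reaches 10(W), 15(W), 16(W), 18(W), 19(W), all W → L
n=21: reaches L-position 14 → W
n=22: reaches L-position 20 → W
n=23: reaches L-position 0 → W
n=24: reaches L-position 20 → W
n=25: reaches L-position 20 → W
n=26: only reaches 13(W), 24(W), 25(W), all W → L
n=27: reaches L-position 26 → W
n=28: reaches L-position 14 → W
n=29: reaches L-position 0 → W
n=30: reaches L-position 20 → W
n=31: reaches L-position 0 → W
n=32: only reaches 16(W), 24(W), 28(W), 30(W), 31(W), all W → L
n=33: reaches L-position 32 → W
n=34: reaches L-position 32 → W
n=35: only reaches 28(W), 30(W), 34(W), all W → L
The starting position 35 is L: whatever the player to move does, the opponent receives a W position.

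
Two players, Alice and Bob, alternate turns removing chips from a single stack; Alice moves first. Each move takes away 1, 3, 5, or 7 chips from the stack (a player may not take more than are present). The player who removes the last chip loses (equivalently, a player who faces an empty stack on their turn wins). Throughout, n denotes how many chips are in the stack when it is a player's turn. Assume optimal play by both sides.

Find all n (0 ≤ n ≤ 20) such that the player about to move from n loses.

Positions with no move are W. A position that does have a move is losing for the player to move precisely when every available move leads to a winning position for the opponent. Fill in the labels:
n=0: no move; the opponent has just taken the last chip and therefore loses → W
n=1: →0(W) only, which is W, so L
n=2: →1(L), so W
n=3: →2(W), 0(W) — all W, so L
n=4: →3(L), so W
n=5: →4(W), 2(W), 0(W) — all W, so L
n=6: →5(L), so W
n=7: →6(W), 4(W), 2(W), 0(W) — all W, so L
n=8: →7(L), so W
n=9: →8(W), 6(W), 4(W), 2(W) — all W, so L
n=10: →9(L), so W
n=11: →10(W), 8(W), 6(W), 4(W) — all W, so L
n=12: →11(L), so W
n=13: →12(W), 10(W), 8(W), 6(W) — all W, so L
n=14: →13(L), so W
n=15: →14(W), 12(W), 10(W), 8(W) — all W, so L
n=16: →15(L), so W
n=17: →16(W), 14(W), 12(W), 10(W) — all W, so L
n=18: →17(L), so W
n=19: →18(W), 16(W), 14(W), 12(W) — all W, so L
n=20: →19(L), so W
Reading off the rows marked L gives the requested list; there are 10 such values of n.

1, 3, 5, 7, 9, 11, 13, 15, 17, 19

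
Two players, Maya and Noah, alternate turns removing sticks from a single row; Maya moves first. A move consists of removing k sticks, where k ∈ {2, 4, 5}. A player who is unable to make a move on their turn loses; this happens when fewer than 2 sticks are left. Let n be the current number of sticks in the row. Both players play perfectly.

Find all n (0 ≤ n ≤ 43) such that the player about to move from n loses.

Build the W/L table. Terminal = L. A non-terminal position is W if it has a move to some L; otherwise it is L.
n=0: no move → L
n=1: no move → L
n=2: W (go to 0, an L position)
n=3: W (go to 1, an L position)
n=4: W (go to 0, an L position)
n=5: W (go to 1, an L position)
n=6: W (go to 1, an L position)
n=7: L (options 5(W), 3(W), 2(W) are all W)
n=8: L (options 6(W), 4(W), 3(W) are all W)
n=9: W (go to 7, an L position)
n=10: W (go to 8, an L position)
n=11: W (go to 7, an L position)
n=12: W (go to 8, an L position)
n=13: W (go to 8, an L position)
n=14: L (options 12(W), 10(W), 9(W) are all W)
n=15: L (options 13(W), 11(W), 10(W) are all W)
n=16: W (go to 14, an L position)
n=17: W (go to 15, an L position)
n=18: W (go to 14, an L position)
n=19: W (go to 15, an L position)
n=20: W (go to 15, an L position)
n=21: L (options 19(W), 17(W), 16(W) are all W)
n=22: L (options 20(W), 18(W), 17(W) are all W)
n=23: W (go to 21, an L position)
n=24: W (go to 22, an L position)
n=25: W (go to 21, an L position)
n=26: W (go to 22, an L position)
n=27: W (go to 22, an L position)
n=28: L (options 26(W), 24(W), 23(W) are all W)
n=29: L (options 27(W), 25(W), 24(W) are all W)
n=30: W (go to 28, an L position)
n=31: W (go to 29, an L position)
n=32: W (go to 28, an L position)
n=33: W (go to 29, an L position)
n=34: W (go to 29, an L position)
n=35: L (options 33(W), 31(W), 30(W) are all W)
n=36: L (options 34(W), 32(W), 31(W) are all W)
n=37: W (go to 35, an L position)
n=38: W (go to 36, an L position)
n=39: W (go to 35, an L position)
n=40: W (go to 36, an L position)
n=41: W (go to 36, an L position)
n=42: L (options 40(W), 38(W), 37(W) are all W)
n=43: L (options 41(W), 39(W), 38(W) are all W)
Reading off the rows marked L gives the requested list; there are 14 such values of n.

0, 1, 7, 8, 14, 15, 21, 22, 28, 29, 35, 36, 42, 43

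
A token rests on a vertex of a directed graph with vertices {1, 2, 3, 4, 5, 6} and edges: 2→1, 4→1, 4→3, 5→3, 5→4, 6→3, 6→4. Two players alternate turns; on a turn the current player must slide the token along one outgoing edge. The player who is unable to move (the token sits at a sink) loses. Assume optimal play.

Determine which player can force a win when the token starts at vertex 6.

Use the standard recursion: the mover loses at a terminal position; elsewhere, the mover wins exactly when some move hands the opponent an L position.
Every edge goes from a vertex to one that appears earlier in the order 1, 3, 4, 2, 5, 6, so processing vertices in that order labels each vertex after all of its successors.
1: no outgoing edge → L
3: no outgoing edge → L
4: →3(L), so W
2: →1(L), so W
5: →3(L), so W
6: →3(L), so W
The starting position 6 is W: the player to move should move to 3, handing over an L position.

The first player wins.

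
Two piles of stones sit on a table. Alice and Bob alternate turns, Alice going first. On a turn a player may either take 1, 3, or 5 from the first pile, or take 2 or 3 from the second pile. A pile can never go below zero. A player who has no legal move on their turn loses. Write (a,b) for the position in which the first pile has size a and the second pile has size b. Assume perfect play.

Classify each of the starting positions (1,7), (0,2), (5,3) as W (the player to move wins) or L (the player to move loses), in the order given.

(1,7): L, (0,2): W, (5,3): L

Classify positions by backward induction: terminal positions (no move available) are L. From any other position, the mover wins iff some move reaches an L.
No move ever increases a pile, so every position that can arise here has a ≤ 5 and b ≤ 7; it is enough to label the cells with 0 ≤ a ≤ 5 and 0 ≤ b ≤ 7.
Every move lowers a or b (never raises either), so fill the grid row by row in increasing a, and left to right within a row: each cell's successors are then already labelled.
      b=0  b=1  b=2  b=3  b=4  b=5  b=6  b=7
a=0:    L    L    W    W    W    L    L    W
a=1:    W    W    L    L    W    W    W    L
a=2:    L    L    W    W    W    L    L    W
a=3:    W    W    L    L    W    W    W    L
a=4:    L    L    W    W    W    L    L    W
a=5:    W    W    L    L    W    W    W    L
Cells with no legal move (terminal, hence L): (0,0), (0,1).
The remaining L cells, each justified by listing all of its moves:
(0,5): L (options (0,3)(W), (0,2)(W) are all W)
(0,6): L (options (0,4)(W), (0,3)(W) are all W)
(1,2): L (options (0,2)(W), (1,0)(W) are all W)
(1,3): L (options (0,3)(W), (1,1)(W), (1,0)(W) are all W)
(1,7): L (options (0,7)(W), (1,5)(W), (1,4)(W) are all W)
(2,0): L (sole option (1,0)(W) is W)
(2,1): L (sole option (1,1)(W) is W)
(2,5): L (options (1,5)(W), (2,3)(W), (2,2)(W) are all W)
(2,6): L (options (1,6)(W), (2,4)(W), (2,3)(W) are all W)
(3,2): L (options (2,2)(W), (0,2)(W), (3,0)(W) are all W)
(3,3): L (options (2,3)(W), (0,3)(W), (3,1)(W), (3,0)(W) are all W)
(3,7): L (options (2,7)(W), (0,7)(W), (3,5)(W), (3,4)(W) are all W)
(4,0): L (options (3,0)(W), (1,0)(W) are all W)
(4,1): L (options (3,1)(W), (1,1)(W) are all W)
(4,5): L (options (3,5)(W), (1,5)(W), (4,3)(W), (4,2)(W) are all W)
(4,6): L (options (3,6)(W), (1,6)(W), (4,4)(W), (4,3)(W) are all W)
(5,2): L (options (4,2)(W), (2,2)(W), (0,2)(W), (5,0)(W) are all W)
(5,3): L (options (4,3)(W), (2,3)(W), (0,3)(W), (5,1)(W), (5,0)(W) are all W)
(5,7): L (options (4,7)(W), (2,7)(W), (0,7)(W), (5,5)(W), (5,4)(W) are all W)
Every other cell has at least one move into one of the L cells above, so it is W.
(1,7): one of the L cells justified above, so L
(0,2): the move to (0,0) reaches an L cell, so W
(5,3): one of the L cells justified above, so L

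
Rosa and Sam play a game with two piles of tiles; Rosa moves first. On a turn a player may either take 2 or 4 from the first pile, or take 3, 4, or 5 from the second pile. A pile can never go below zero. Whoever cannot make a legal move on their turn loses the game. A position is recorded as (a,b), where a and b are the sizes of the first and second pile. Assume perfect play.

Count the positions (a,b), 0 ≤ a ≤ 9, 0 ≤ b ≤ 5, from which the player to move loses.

Compute win/loss labels from the base case upward. A position with no move is L. Any other position is W if it can reach an L in one move, else L.
Every move lowers a or b (never raises either), so fill the grid row by row in increasing a, and left to right within a row: each cell's successors are then already labelled.
      b=0  b=1  b=2  b=3  b=4  b=5
a=0:    L    L    L    W    W    W
a=1:    L    L    L    W    W    W
a=2:    W    W    W    L    L    L
a=3:    W    W    W    L    L    L
a=4:    W    W    W    W    W    W
a=5:    W    W    W    W    W    W
a=6:    L    L    L    W    W    W
a=7:    L    L    L    W    W    W
a=8:    W    W    W    L    L    L
a=9:    W    W    W    L    L    L
Cells with no legal move (terminal, hence L): (0,0), (0,1), (0,2), (1,0), (1,1), (1,2).
The remaining L cells, each justified by listing all of its moves:
(2,3): moves to (0,3)(W), (2,0)(W); every one is W ⇒ L
(2,4): moves to (0,4)(W), (2,1)(W), (2,0)(W); every one is W ⇒ L
(2,5): moves to (0,5)(W), (2,2)(W), (2,1)(W), (2,0)(W); every one is W ⇒ L
(3,3): moves to (1,3)(W), (3,0)(W); every one is W ⇒ L
(3,4): moves to (1,4)(W), (3,1)(W), (3,0)(W); every one is W ⇒ L
(3,5): moves to (1,5)(W), (3,2)(W), (3,1)(W), (3,0)(W); every one is W ⇒ L
(6,0): moves to (4,0)(W), (2,0)(W); every one is W ⇒ L
(6,1): moves to (4,1)(W), (2,1)(W); every one is W ⇒ L
(6,2): moves to (4,2)(W), (2,2)(W); every one is W ⇒ L
(7,0): moves to (5,0)(W), (3,0)(W); every one is W ⇒ L
(7,1): moves to (5,1)(W), (3,1)(W); every one is W ⇒ L
(7,2): moves to (5,2)(W), (3,2)(W); every one is W ⇒ L
(8,3): moves to (6,3)(W), (4,3)(W), (8,0)(W); every one is W ⇒ L
(8,4): moves to (6,4)(W), (4,4)(W), (8,1)(W), (8,0)(W); every one is W ⇒ L
(8,5): moves to (6,5)(W), (4,5)(W), (8,2)(W), (8,1)(W), (8,0)(W); every one is W ⇒ L
(9,3): moves to (7,3)(W), (5,3)(W), (9,0)(W); every one is W ⇒ L
(9,4): moves to (7,4)(W), (5,4)(W), (9,1)(W), (9,0)(W); every one is W ⇒ L
(9,5): moves to (7,5)(W), (5,5)(W), (9,2)(W), (9,1)(W), (9,0)(W); every one is W ⇒ L
Every other cell has at least one move into one of the L cells above, so it is W.
L cells per row: a=0: 3, a=1: 3, a=2: 3, a=3: 3, a=4: 0, a=5: 0, a=6: 3, a=7: 3, a=8: 3, a=9: 3; total 24.

24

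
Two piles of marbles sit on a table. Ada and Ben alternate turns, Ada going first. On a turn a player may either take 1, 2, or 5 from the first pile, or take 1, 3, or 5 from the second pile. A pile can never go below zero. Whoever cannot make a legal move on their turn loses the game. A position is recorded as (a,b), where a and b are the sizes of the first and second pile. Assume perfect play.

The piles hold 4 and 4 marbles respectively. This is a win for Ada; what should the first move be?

Build the W/L table. Terminal = L. A non-terminal position is W if it has a move to some L; otherwise it is L.
No move ever increases a pile, so every position that can arise here has a ≤ 4 and b ≤ 4; it is enough to label the cells with 0 ≤ a ≤ 4 and 0 ≤ b ≤ 4.
Every move lowers a or b (never raises either), so fill the grid row by row in increasing a, and left to right within a row: each cell's successors are then already labelled.
      b=0  b=1  b=2  b=3  b=4
a=0:    L    W    L    W    L
a=1:    W    L    W    L    W
a=2:    W    W    W    W    W
a=3:    L    W    L    W    L
a=4:    W    L    W    L    W
Cells with no legal move (terminal, hence L): (0,0).
The remaining L cells, each justified by listing all of its moves:
(0,2): →(0,1)(W) only, which is W, so L
(0,4): →(0,3)(W), (0,1)(W) — all W, so L
(1,1): →(0,1)(W), (1,0)(W) — all W, so L
(1,3): →(0,3)(W), (1,2)(W), (1,0)(W) — all W, so L
(3,0): →(2,0)(W), (1,0)(W) — all W, so L
(3,2): →(2,2)(W), (1,2)(W), (3,1)(W) — all W, so L
(3,4): →(2,4)(W), (1,4)(W), (3,3)(W), (3,1)(W) — all W, so L
(4,1): →(3,1)(W), (2,1)(W), (4,0)(W) — all W, so L
(4,3): →(3,3)(W), (2,3)(W), (4,2)(W), (4,0)(W) — all W, so L
Every other cell has at least one move into one of the L cells above, so it is W.
From (4,4), the L positions reachable in one move are: (3,4), (4,3), (4,1). Any move reaching one of these is winning.

Move to (3,4).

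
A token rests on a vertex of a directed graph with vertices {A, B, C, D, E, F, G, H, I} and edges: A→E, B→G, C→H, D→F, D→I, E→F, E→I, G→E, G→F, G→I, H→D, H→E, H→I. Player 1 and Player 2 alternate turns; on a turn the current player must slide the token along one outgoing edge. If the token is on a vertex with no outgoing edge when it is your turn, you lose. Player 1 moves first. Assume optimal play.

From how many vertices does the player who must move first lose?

Classify positions by backward induction: terminal positions (no move available) are L. From any other position, the mover wins iff some move reaches an L.
Every edge goes from a vertex to one that appears earlier in the order F, I, D, E, H, G, C, B, A, so processing vertices in that order labels each vertex after all of its successors.
F: no outgoing edge → L
I: no outgoing edge → L
D: can move to I, which is L ⇒ W
E: can move to I, which is L ⇒ W
H: can move to I, which is L ⇒ W
G: can move to I, which is L ⇒ W
C: the only move is to H(W), a W ⇒ L
B: the only move is to G(W), a W ⇒ L
A: the only move is to E(W), a W ⇒ L
The L vertices are A, B, C, F, I; that is 5 in all.

5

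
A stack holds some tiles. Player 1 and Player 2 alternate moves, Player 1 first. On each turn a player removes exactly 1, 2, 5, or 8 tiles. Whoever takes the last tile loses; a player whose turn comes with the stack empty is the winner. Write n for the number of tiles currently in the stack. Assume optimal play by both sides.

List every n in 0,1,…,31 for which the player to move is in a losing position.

Compute win/loss labels from the base case upward. A position with no move is W. Any other position is W if it can reach an L in one move, else L.
n=0: no move; the opponent has just taken the last tile and therefore loses → W
n=1: →0(W) only, which is W, so L
n=2: →1(L), so W
n=3: →1(L), so W
n=4: →3(W), 2(W) — all W, so L
n=5: →4(L), so W
n=6: →4(L), so W
n=7: →6(W), 5(W), 2(W) — all W, so L
n=8: →7(L), so W
n=9: →7(L), so W
n=10: →9(W), 8(W), 5(W), 2(W) — all W, so L
n=11: →10(L), so W
n=12: →10(L), so W
n=13: →12(W), 11(W), 8(W), 5(W) — all W, so L
n=14: →13(L), so W
n=15: →13(L), so W
n=16: →15(W), 14(W), 11(W), 8(W) — all W, so L
n=17: →16(L), so W
n=18: →16(L), so W
n=19: →18(W), 17(W), 14(W), 11(W) — all W, so L
n=20: →19(L), so W
n=21: →19(L), so W
n=22: →21(W), 20(W), 17(W), 14(W) — all W, so L
n=23: →22(L), so W
n=24: →22(L), so W
n=25: →24(W), 23(W), 20(W), 17(W) — all W, so L
n=26: →25(L), so W
n=27: →25(L), so W
n=28: →27(W), 26(W), 23(W), 20(W) — all W, so L
n=29: →28(L), so W
n=30: →28(L), so W
n=31: →30(W), 29(W), 26(W), 23(W) — all W, so L
Reading off the rows marked L gives the requested list; there are 11 such values of n.

1, 4, 7, 10, 13, 16, 19, 22, 25, 28, 31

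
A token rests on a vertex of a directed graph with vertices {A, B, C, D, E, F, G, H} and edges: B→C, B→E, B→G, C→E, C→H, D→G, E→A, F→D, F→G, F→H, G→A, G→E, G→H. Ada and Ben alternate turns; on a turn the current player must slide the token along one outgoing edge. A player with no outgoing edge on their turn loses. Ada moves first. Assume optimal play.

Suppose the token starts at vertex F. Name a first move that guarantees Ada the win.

Classify positions by backward induction: terminal positions (no move available) are L. From any other position, the mover wins iff some move reaches an L.
Every edge goes from a vertex to one that appears earlier in the order A, H, E, G, D, F, C, B, so processing vertices in that order labels each vertex after all of its successors.
A: no outgoing edge → L
H: no outgoing edge → L
E: can move to A, which is L ⇒ W
G: can move to H, which is L ⇒ W
D: the only move is to G(W), a W ⇒ L
F: can move to D, which is L ⇒ W
C: can move to H, which is L ⇒ W
B: moves to C(W), G(W), E(W); every one is W ⇒ L
From F, the L positions reachable in one move are: D, H. Any move reaching one of these is winning.

Move to D.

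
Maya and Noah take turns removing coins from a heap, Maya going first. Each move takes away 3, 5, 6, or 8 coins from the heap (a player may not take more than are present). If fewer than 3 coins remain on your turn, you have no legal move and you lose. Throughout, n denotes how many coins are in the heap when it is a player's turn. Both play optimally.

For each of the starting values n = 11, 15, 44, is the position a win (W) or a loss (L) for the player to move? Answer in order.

11: L, 15: W, 44: L

Build the W/L table. Terminal = L. A non-terminal position is W if it has a move to some L; otherwise it is L.
n=0: no move → L
n=1: no move → L
n=2: no move → L
n=3: W (go to 0, an L position)
n=4: W (go to 1, an L position)
n=5: W (go to 2, an L position)
n=6: W (go to 1, an L position)
n=7: W (go to 2, an L position)
n=8: W (go to 2, an L position)
n=9: W (go to 1, an L position)
n=10: W (go to 2, an L position)
n=11: L (options 8(W), 6(W), 5(W), 3(W) are all W)
n=12: L (options 9(W), 7(W), 6(W), 4(W) are all W)
n=13: L (options 10(W), 8(W), 7(W), 5(W) are all W)
n=14: W (go to 11, an L position)
n=15: W (go to 12, an L position)
n=16: W (go to 13, an L position)
n=17: W (go to 12, an L position)
n=18: W (go to 13, an L position)
n=19: W (go to 13, an L position)
n=20: W (go to 12, an L position)
n=21: W (go to 13, an L position)
n=22: L (options 19(W), 17(W), 16(W), 14(W) are all W)
n=23: L (options 20(W), 18(W), 17(W), 15(W) are all W)
n=24: L (options 21(W), 19(W), 18(W), 16(W) are all W)
n=25: W (go to 22, an L position)
n=26: W (go to 23, an L position)
n=27: W (go to 24, an L position)
n=28: W (go to 23, an L position)
n=29: W (go to 24, an L position)
n=30: W (go to 24, an L position)
n=31: W (go to 23, an L position)
n=32: W (go to 24, an L position)
n=33: L (options 30(W), 28(W), 27(W), 25(W) are all W)
n=34: L (options 31(W), 29(W), 28(W), 26(W) are all W)
n=35: L (options 32(W), 30(W), 29(W), 27(W) are all W)
n=36: W (go to 33, an L position)
n=37: W (go to 34, an L position)
n=38: W (go to 35, an L position)
n=39: W (go to 34, an L position)
n=40: W (go to 35, an L position)
n=41: W (go to 35, an L position)
n=42: W (go to 34, an L position)
n=43: W (go to 35, an L position)
n=44: L (options 41(W), 39(W), 38(W), 36(W) are all W)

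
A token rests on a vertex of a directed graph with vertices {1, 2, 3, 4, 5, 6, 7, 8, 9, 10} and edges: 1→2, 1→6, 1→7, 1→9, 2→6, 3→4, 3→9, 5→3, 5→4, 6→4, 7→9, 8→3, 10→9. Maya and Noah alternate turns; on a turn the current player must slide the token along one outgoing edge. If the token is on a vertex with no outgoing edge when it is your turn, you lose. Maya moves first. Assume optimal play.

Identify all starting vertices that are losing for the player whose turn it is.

2, 4, 8, 9

Compute win/loss labels from the base case upward. A position with no move is L. Any other position is W if it can reach an L in one move, else L.
Every edge goes from a vertex to one that appears earlier in the order 9, 4, 3, 5, 6, 2, 7, 10, 8, 1, so processing vertices in that order labels each vertex after all of its successors.
9: no outgoing edge → L
4: no outgoing edge → L
3: W (go to 4, an L position)
5: W (go to 4, an L position)
6: W (go to 4, an L position)
2: L (sole option 6(W) is W)
7: W (go to 9, an L position)
10: W (go to 9, an L position)
8: L (sole option 3(W) is W)
1: W (go to 2, an L position)
Reading off the rows marked L gives the requested list; there are 4 such vertices.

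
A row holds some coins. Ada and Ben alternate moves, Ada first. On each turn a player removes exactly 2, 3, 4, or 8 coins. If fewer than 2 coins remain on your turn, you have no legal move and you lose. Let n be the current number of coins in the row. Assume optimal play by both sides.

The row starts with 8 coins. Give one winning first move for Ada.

Build the W/L table. Terminal = L. A non-terminal position is W if it has a move to some L; otherwise it is L.
n=0: no move → L
n=1: no move → L
n=2: reaches L-position 0 → W
n=3: reaches L-position 1 → W
n=4: reaches L-position 1 → W
n=5: reaches L-position 1 → W
n=6: only reaches 4(W), 3(W), 2(W), all W → L
n=7: only reaches 5(W), 4(W), 3(W), all W → L
n=8: reaches L-position 6 → W
From 8, the L positions reachable in one move are: 6, 0. Any move reaching one of these is winning.

Remove 2, leaving 6.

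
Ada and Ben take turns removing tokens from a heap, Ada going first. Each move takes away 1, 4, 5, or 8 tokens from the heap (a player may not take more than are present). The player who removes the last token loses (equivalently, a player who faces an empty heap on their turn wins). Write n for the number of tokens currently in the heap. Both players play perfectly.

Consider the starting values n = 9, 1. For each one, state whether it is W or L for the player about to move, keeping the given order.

Build the W/L table. Terminal = W. A non-terminal position is W if it has a move to some L; otherwise it is L.
n=0: no move; the opponent has just taken the last token and therefore loses → W
n=1: →0(W) only, which is W, so L
n=2: →1(L), so W
n=3: →2(W) only, which is W, so L
n=4: →3(L), so W
n=5: →1(L), so W
n=6: →1(L), so W
n=7: →3(L), so W
n=8: →3(L), so W
n=9: →1(L), so W

9: W, 1: L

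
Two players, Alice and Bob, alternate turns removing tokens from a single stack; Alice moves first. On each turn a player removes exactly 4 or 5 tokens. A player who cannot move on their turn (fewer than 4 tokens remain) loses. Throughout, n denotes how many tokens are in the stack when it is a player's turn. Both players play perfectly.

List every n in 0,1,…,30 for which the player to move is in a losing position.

Positions with no move are L. A position that does have a move is losing for the player to move precisely when every available move leads to a winning position for the opponent. Fill in the labels:
n=0: no move → L
n=1: no move → L
n=2: no move → L
n=3: no move → L
n=4: W (go to 0, an L position)
n=5: W (go to 1, an L position)
n=6: W (go to 2, an L position)
n=7: W (go to 3, an L position)
n=8: W (go to 3, an L position)
n=9: L (options 5(W), 4(W) are all W)
n=10: L (options 6(W), 5(W) are all W)
n=11: L (options 7(W), 6(W) are all W)
n=12: L (options 8(W), 7(W) are all W)
n=13: W (go to 9, an L position)
n=14: W (go to 10, an L position)
n=15: W (go to 11, an L position)
n=16: W (go to 12, an L position)
n=17: W (go to 12, an L position)
n=18: L (options 14(W), 13(W) are all W)
n=19: L (options 15(W), 14(W) are all W)
n=20: L (options 16(W), 15(W) are all W)
n=21: L (options 17(W), 16(W) are all W)
n=22: W (go to 18, an L position)
n=23: W (go to 19, an L position)
n=24: W (go to 20, an L position)
n=25: W (go to 21, an L position)
n=26: W (go to 21, an L position)
n=27: L (options 23(W), 22(W) are all W)
n=28: L (options 24(W), 23(W) are all W)
n=29: L (options 25(W), 24(W) are all W)
n=30: L (options 26(W), 25(W) are all W)
The losing starting values of n are exactly the entries labelled L in this table (16 of them).

0, 1, 2, 3, 9, 10, 11, 12, 18, 19, 20, 21, 27, 28, 29, 30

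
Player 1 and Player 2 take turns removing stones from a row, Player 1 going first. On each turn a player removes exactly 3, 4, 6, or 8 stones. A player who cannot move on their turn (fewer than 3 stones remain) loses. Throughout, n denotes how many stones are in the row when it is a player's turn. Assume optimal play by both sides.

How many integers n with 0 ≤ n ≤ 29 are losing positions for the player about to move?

9

Positions with no move are L. A position that does have a move is losing for the player to move precisely when every available move leads to a winning position for the opponent. Fill in the labels:
n=0: no move → L
n=1: no move → L
n=2: no move → L
n=3: →0(L), so W
n=4: →1(L), so W
n=5: →2(L), so W
n=6: →2(L), so W
n=7: →1(L), so W
n=8: →2(L), so W
n=9: →1(L), so W
n=10: →2(L), so W
n=11: →8(W), 7(W), 5(W), 3(W) — all W, so L
n=12: →9(W), 8(W), 6(W), 4(W) — all W, so L
n=13: →10(W), 9(W), 7(W), 5(W) — all W, so L
n=14: →11(L), so W
n=15: →12(L), so W
n=16: →13(L), so W
n=17: →13(L), so W
n=18: →12(L), so W
n=19: →13(L), so W
n=20: →12(L), so W
n=21: →13(L), so W
n=22: →19(W), 18(W), 16(W), 14(W) — all W, so L
n=23: →20(W), 19(W), 17(W), 15(W) — all W, so L
n=24: →21(W), 20(W), 18(W), 16(W) — all W, so L
n=25: →22(L), so W
n=26: →23(L), so W
n=27: →24(L), so W
n=28: →24(L), so W
n=29: →23(L), so W
L entries with 0 ≤ n ≤ 29: n = 0, 1, 2, 11, 12, 13, 22, 23, 24; that makes 9.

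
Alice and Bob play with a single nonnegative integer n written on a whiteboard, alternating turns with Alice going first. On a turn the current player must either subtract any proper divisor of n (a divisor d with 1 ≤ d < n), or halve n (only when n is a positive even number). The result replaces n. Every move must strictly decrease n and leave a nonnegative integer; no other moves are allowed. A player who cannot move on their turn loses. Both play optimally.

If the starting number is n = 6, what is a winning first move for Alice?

Move to 3.

Work bottom-up. With no move the player to move loses. Otherwise the position is W if at least one move leads to an L position for the opponent, and L if every move leads to a W.
n=0: no move → L
n=1: no move → L
n=2: →1(L), so W
n=3: →2(W) only, which is W, so L
n=4: →3(L), so W
n=5: →4(W) only, which is W, so L
n=6: →3(L), so W
From 6, the L positions reachable in one move are: 3, 5. Any move reaching one of these is winning.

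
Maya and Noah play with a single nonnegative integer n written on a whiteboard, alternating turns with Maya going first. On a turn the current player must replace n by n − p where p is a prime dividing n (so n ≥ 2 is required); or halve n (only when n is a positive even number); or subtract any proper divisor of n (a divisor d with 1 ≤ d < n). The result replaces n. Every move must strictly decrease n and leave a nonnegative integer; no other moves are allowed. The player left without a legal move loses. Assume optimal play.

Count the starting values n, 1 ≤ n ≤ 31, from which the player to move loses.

Compute win/loss labels from the base case upward. A position with no move is L. Any other position is W if it can reach an L in one move, else L.
n=0: no move → L
n=1: no move → L
n=2: W (go to 0, an L position)
n=3: W (go to 0, an L position)
n=4: L (options 2(W), 3(W) are all W)
n=5: W (go to 0, an L position)
n=6: W (go to 4, an L position)
n=7: W (go to 0, an L position)
n=8: W (go to 4, an L position)
n=9: L (options 6(W), 8(W) are all W)
n=10: W (go to 9, an L position)
n=11: W (go to 0, an L position)
n=12: W (go to 9, an L position)
n=13: W (go to 0, an L position)
n=14: L (options 7(W), 12(W), 13(W) are all W)
n=15: W (go to 14, an L position)
n=16: W (go to 14, an L position)
n=17: W (go to 0, an L position)
n=18: W (go to 9, an L position)
n=19: W (go to 0, an L position)
n=20: L (options 10(W), 15(W), 16(W), 18(W), 19(W) are all W)
n=21: W (go to 14, an L position)
n=22: W (go to 20, an L position)
n=23: W (go to 0, an L position)
n=24: W (go to 20, an L position)
n=25: W (go to 20, an L position)
n=26: L (options 13(W), 24(W), 25(W) are all W)
n=27: W (go to 26, an L position)
n=28: W (go to 14, an L position)
n=29: W (go to 0, an L position)
n=30: W (go to 20, an L position)
n=31: W (go to 0, an L position)
L entries with 1 ≤ n ≤ 31 (n=0 is outside the asked range and is not counted): n = 1, 4, 9, 14, 20, 26; that makes 6.

6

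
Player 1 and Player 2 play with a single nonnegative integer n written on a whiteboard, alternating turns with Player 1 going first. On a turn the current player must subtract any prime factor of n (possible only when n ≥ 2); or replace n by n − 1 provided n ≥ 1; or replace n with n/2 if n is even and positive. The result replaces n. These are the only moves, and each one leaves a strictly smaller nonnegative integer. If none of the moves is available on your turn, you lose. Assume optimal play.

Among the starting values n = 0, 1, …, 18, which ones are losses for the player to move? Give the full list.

0, 4, 9, 14

Compute win/loss labels from the base case upward. A position with no move is L. Any other position is W if it can reach an L in one move, else L.
n=0: no move → L
n=1: →0(L), so W
n=2: →0(L), so W
n=3: →0(L), so W
n=4: →2(W), 3(W) — all W, so L
n=5: →0(L), so W
n=6: →4(L), so W
n=7: →0(L), so W
n=8: →4(L), so W
n=9: →6(W), 8(W) — all W, so L
n=10: →9(L), so W
n=11: →0(L), so W
n=12: →9(L), so W
n=13: →0(L), so W
n=14: →7(W), 12(W), 13(W) — all W, so L
n=15: →14(L), so W
n=16: →14(L), so W
n=17: →0(L), so W
n=18: →9(L), so W
Reading off the rows marked L gives the requested list; there are 4 such values of n.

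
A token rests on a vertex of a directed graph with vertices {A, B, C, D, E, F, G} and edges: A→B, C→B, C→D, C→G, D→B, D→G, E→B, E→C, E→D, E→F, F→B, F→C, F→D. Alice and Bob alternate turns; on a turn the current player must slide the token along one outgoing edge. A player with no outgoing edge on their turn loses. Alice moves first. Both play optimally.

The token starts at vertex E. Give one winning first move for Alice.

Move to B.

Classify positions by backward induction: terminal positions (no move available) are L. From any other position, the mover wins iff some move reaches an L.
Every edge goes from a vertex to one that appears earlier in the order B, G, D, C, F, E, A, so processing vertices in that order labels each vertex after all of its successors.
B: no outgoing edge → L
G: no outgoing edge → L
D: →G(L), so W
C: →G(L), so W
F: →B(L), so W
E: →B(L), so W
A: →B(L), so W
From E, the L positions reachable in one move are: B.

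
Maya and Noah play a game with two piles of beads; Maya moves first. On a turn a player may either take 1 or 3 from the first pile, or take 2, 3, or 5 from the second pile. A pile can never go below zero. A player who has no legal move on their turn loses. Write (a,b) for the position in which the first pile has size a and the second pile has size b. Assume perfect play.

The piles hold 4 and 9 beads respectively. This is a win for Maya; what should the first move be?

Classify positions by backward induction: terminal positions (no move available) are L. From any other position, the mover wins iff some move reaches an L.
No move ever increases a pile, so every position that can arise here has a ≤ 4 and b ≤ 9; it is enough to label the cells with 0 ≤ a ≤ 4 and 0 ≤ b ≤ 9.
Every move lowers a or b (never raises either), so fill the grid row by row in increasing a, and left to right within a row: each cell's successors are then already labelled.
      b=0  b=1  b=2  b=3  b=4  b=5  b=6  b=7  b=8  b=9
a=0:    L    L    W    W    W    W    W    L    L    W
a=1:    W    W    L    L    W    W    W    W    W    L
a=2:    L    L    W    W    W    W    W    L    L    W
a=3:    W    W    L    L    W    W    W    W    W    L
a=4:    L    L    W    W    W    W    W    L    L    W
Cells with no legal move (terminal, hence L): (0,0), (0,1).
The remaining L cells, each justified by listing all of its moves:
(0,7): moves to (0,5)(W), (0,4)(W), (0,2)(W); every one is W ⇒ L
(0,8): moves to (0,6)(W), (0,5)(W), (0,3)(W); every one is W ⇒ L
(1,2): moves to (0,2)(W), (1,0)(W); every one is W ⇒ L
(1,3): moves to (0,3)(W), (1,1)(W), (1,0)(W); every one is W ⇒ L
(1,9): moves to (0,9)(W), (1,7)(W), (1,6)(W), (1,4)(W); every one is W ⇒ L
(2,0): the only move is to (1,0)(W), a W ⇒ L
(2,1): the only move is to (1,1)(W), a W ⇒ L
(2,7): moves to (1,7)(W), (2,5)(W), (2,4)(W), (2,2)(W); every one is W ⇒ L
(2,8): moves to (1,8)(W), (2,6)(W), (2,5)(W), (2,3)(W); every one is W ⇒ L
(3,2): moves to (2,2)(W), (0,2)(W), (3,0)(W); every one is W ⇒ L
(3,3): moves to (2,3)(W), (0,3)(W), (3,1)(W), (3,0)(W); every one is W ⇒ L
(3,9): moves to (2,9)(W), (0,9)(W), (3,7)(W), (3,6)(W), (3,4)(W); every one is W ⇒ L
(4,0): moves to (3,0)(W), (1,0)(W); every one is W ⇒ L
(4,1): moves to (3,1)(W), (1,1)(W); every one is W ⇒ L
(4,7): moves to (3,7)(W), (1,7)(W), (4,5)(W), (4,4)(W), (4,2)(W); every one is W ⇒ L
(4,8): moves to (3,8)(W), (1,8)(W), (4,6)(W), (4,5)(W), (4,3)(W); every one is W ⇒ L
Every other cell has at least one move into one of the L cells above, so it is W.
From (4,9), the L positions reachable in one move are: (3,9), (1,9), (4,7). Any move reaching one of these is winning.

Move to (3,9).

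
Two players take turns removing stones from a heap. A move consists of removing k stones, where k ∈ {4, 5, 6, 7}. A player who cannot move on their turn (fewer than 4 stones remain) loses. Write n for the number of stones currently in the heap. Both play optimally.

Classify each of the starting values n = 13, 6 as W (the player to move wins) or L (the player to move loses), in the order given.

13: L, 6: W

Build the W/L table. Terminal = L. A non-terminal position is W if it has a move to some L; otherwise it is L.
n=0: no move → L
n=1: no move → L
n=2: no move → L
n=3: no move → L
n=4: can move to 0, which is L ⇒ W
n=5: can move to 1, which is L ⇒ W
n=6: can move to 2, which is L ⇒ W
n=7: can move to 3, which is L ⇒ W
n=8: can move to 3, which is L ⇒ W
n=9: can move to 3, which is L ⇒ W
n=10: can move to 3, which is L ⇒ W
n=11: moves to 7(W), 6(W), 5(W), 4(W); every one is W ⇒ L
n=12: moves to 8(W), 7(W), 6(W), 5(W); every one is W ⇒ L
n=13: moves to 9(W), 8(W), 7(W), 6(W); every one is W ⇒ L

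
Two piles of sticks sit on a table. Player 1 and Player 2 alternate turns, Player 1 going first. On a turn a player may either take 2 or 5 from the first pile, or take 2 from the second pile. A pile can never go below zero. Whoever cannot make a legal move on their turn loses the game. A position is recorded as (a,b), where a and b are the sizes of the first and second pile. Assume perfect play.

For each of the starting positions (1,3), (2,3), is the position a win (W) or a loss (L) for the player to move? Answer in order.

Use the standard recursion: the mover loses at a terminal position; elsewhere, the mover wins exactly when some move hands the opponent an L position.
No move ever increases a pile, so every position that can arise here has a ≤ 2 and b ≤ 3; it is enough to label the cells with 0 ≤ a ≤ 2 and 0 ≤ b ≤ 3.
Every move lowers a or b (never raises either), so fill the grid row by row in increasing a, and left to right within a row: each cell's successors are then already labelled.
      b=0  b=1  b=2  b=3
a=0:    L    L    W    W
a=1:    L    L    W    W
a=2:    W    W    L    L
Cells with no legal move (terminal, hence L): (0,0), (0,1), (1,0), (1,1).
The remaining L cells, each justified by listing all of its moves:
(2,2): L (options (0,2)(W), (2,0)(W) are all W)
(2,3): L (options (0,3)(W), (2,1)(W) are all W)
Every other cell has at least one move into one of the L cells above, so it is W.
(1,3): the move to (1,1) reaches an L cell, so W
(2,3): one of the L cells justified above, so L

(1,3): W, (2,3): L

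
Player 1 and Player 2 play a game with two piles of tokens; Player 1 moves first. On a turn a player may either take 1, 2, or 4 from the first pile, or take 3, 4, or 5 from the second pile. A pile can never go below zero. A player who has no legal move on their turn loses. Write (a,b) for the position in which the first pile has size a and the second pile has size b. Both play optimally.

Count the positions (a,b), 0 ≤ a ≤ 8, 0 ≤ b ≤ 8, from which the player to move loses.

27

Build the W/L table. Terminal = L. A non-terminal position is W if it has a move to some L; otherwise it is L.
Every move lowers a or b (never raises either), so fill the grid row by row in increasing a, and left to right within a row: each cell's successors are then already labelled.
      b=0  b=1  b=2  b=3  b=4  b=5  b=6  b=7  b=8
a=0:    L    L    L    W    W    W    W    W    L
a=1:    W    W    W    L    L    L    W    W    W
a=2:    W    W    W    W    W    W    L    L    W
a=3:    L    L    L    W    W    W    W    W    L
a=4:    W    W    W    L    L    L    W    W    W
a=5:    W    W    W    W    W    W    L    L    W
a=6:    L    L    L    W    W    W    W    W    L
a=7:    W    W    W    L    L    L    W    W    W
a=8:    W    W    W    W    W    W    L    L    W
Cells with no legal move (terminal, hence L): (0,0), (0,1), (0,2).
The remaining L cells, each justified by listing all of its moves:
(0,8): moves to (0,5)(W), (0,4)(W), (0,3)(W); every one is W ⇒ L
(1,3): moves to (0,3)(W), (1,0)(W); every one is W ⇒ L
(1,4): moves to (0,4)(W), (1,1)(W), (1,0)(W); every one is W ⇒ L
(1,5): moves to (0,5)(W), (1,2)(W), (1,1)(W), (1,0)(W); every one is W ⇒ L
(2,6): moves to (1,6)(W), (0,6)(W), (2,3)(W), (2,2)(W), (2,1)(W); every one is W ⇒ L
(2,7): moves to (1,7)(W), (0,7)(W), (2,4)(W), (2,3)(W), (2,2)(W); every one is W ⇒ L
(3,0): moves to (2,0)(W), (1,0)(W); every one is W ⇒ L
(3,1): moves to (2,1)(W), (1,1)(W); every one is W ⇒ L
(3,2): moves to (2,2)(W), (1,2)(W); every one is W ⇒ L
(3,8): moves to (2,8)(W), (1,8)(W), (3,5)(W), (3,4)(W), (3,3)(W); every one is W ⇒ L
(4,3): moves to (3,3)(W), (2,3)(W), (0,3)(W), (4,0)(W); every one is W ⇒ L
(4,4): moves to (3,4)(W), (2,4)(W), (0,4)(W), (4,1)(W), (4,0)(W); every one is W ⇒ L
(4,5): moves to (3,5)(W), (2,5)(W), (0,5)(W), (4,2)(W), (4,1)(W), (4,0)(W); every one is W ⇒ L
(5,6): moves to (4,6)(W), (3,6)(W), (1,6)(W), (5,3)(W), (5,2)(W), (5,1)(W); every one is W ⇒ L
(5,7): moves to (4,7)(W), (3,7)(W), (1,7)(W), (5,4)(W), (5,3)(W), (5,2)(W); every one is W ⇒ L
(6,0): moves to (5,0)(W), (4,0)(W), (2,0)(W); every one is W ⇒ L
(6,1): moves to (5,1)(W), (4,1)(W), (2,1)(W); every one is W ⇒ L
(6,2): moves to (5,2)(W), (4,2)(W), (2,2)(W); every one is W ⇒ L
(6,8): moves to (5,8)(W), (4,8)(W), (2,8)(W), (6,5)(W), (6,4)(W), (6,3)(W); every one is W ⇒ L
(7,3): moves to (6,3)(W), (5,3)(W), (3,3)(W), (7,0)(W); every one is W ⇒ L
(7,4): moves to (6,4)(W), (5,4)(W), (3,4)(W), (7,1)(W), (7,0)(W); every one is W ⇒ L
(7,5): moves to (6,5)(W), (5,5)(W), (3,5)(W), (7,2)(W), (7,1)(W), (7,0)(W); every one is W ⇒ L
(8,6): moves to (7,6)(W), (6,6)(W), (4,6)(W), (8,3)(W), (8,2)(W), (8,1)(W); every one is W ⇒ L
(8,7): moves to (7,7)(W), (6,7)(W), (4,7)(W), (8,4)(W), (8,3)(W), (8,2)(W); every one is W ⇒ L
Every other cell has at least one move into one of the L cells above, so it is W.
L cells per row: a=0: 4, a=1: 3, a=2: 2, a=3: 4, a=4: 3, a=5: 2, a=6: 4, a=7: 3, a=8: 2; total 27.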